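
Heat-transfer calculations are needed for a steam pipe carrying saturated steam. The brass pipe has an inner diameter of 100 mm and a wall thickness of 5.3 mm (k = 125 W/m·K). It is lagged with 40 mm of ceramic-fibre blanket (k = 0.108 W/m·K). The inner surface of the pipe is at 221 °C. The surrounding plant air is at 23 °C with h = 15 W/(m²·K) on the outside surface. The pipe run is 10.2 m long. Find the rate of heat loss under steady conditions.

Treating each annulus and film as a series resistance:
R_brass pipe wall = ln(55.3/50)/(2π×125×10.2) = 1.258×10^-5 K/W
R_ceramic-fibre blanket = ln(95.3/55.3)/(2π×0.108×10.2) = 0.07863 K/W
R_outer film = 1/(h_o·2πr_oL) = 1/(15×2π×0.0953×10.2) = 0.01092 K/W
R_total = 0.08956 K/W
Q = ΔT/R_total = 198/0.08956

Q ≈ 2210 W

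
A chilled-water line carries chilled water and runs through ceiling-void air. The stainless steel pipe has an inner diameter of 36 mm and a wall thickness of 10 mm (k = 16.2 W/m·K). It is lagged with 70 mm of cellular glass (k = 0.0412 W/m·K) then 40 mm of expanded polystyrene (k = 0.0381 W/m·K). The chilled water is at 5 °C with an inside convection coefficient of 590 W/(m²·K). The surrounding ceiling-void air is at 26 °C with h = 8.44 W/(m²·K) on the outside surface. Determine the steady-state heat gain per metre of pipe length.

Cylindrical conduction, so R = ln(r₂/r₁)/(2πkL) per layer, in series:
R_inner film = 1/(h_i·2πr₁L) = 1/(590×2π×0.018×1) = 0.01499 K/W
R_stainless steel pipe wall = ln(28/18)/(2π×16.2×1) = 0.004341 K/W
R_cellular glass = ln(98/28)/(2π×0.0412×1) = 4.839 K/W
R_expanded polystyrene = ln(138/98)/(2π×0.0381×1) = 1.43 K/W
R_outer film = 1/(h_o·2πr_oL) = 1/(8.44×2π×0.138×1) = 0.1366 K/W
R_total = 6.425 K/W
Q = ΔT/R_total = 21/6.425

q′ ≈ 3.27 W/m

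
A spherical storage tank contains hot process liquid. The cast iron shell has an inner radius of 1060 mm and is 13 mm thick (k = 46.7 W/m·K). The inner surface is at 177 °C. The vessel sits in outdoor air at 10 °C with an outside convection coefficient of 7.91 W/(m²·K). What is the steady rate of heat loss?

Q ≈ 19100 W

Spherical conduction: R = (1/r_in − 1/r_out)/(4πk) per layer; series-sum.
R_cast iron shell = (1/1.06 − 1/1.073)/(4π×46.7) = 1.948×10^-5 K/W
R_outer film = 1/(h·4πr_o²) = 1/(7.91×4π×1.073²) = 0.008738 K/W
R_total = 0.008758 K/W
Q = ΔT/R_total = 167/0.008758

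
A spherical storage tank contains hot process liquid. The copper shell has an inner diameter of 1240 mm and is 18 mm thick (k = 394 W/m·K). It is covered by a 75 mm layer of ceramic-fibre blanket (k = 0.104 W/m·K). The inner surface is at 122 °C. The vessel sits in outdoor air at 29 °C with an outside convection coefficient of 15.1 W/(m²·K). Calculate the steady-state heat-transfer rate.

Q ≈ 681 W

For a spherical shell R = (1/r₁ − 1/r₂)/(4πk); film R = 1/(h·4πr²). In series:
R_copper shell = (1/0.62 − 1/0.638)/(4π×394) = 9.191×10^-6 K/W
R_ceramic-fibre blanket = (1/0.638 − 1/0.713)/(4π×0.104) = 0.1262 K/W
R_outer film = 1/(h·4πr_o²) = 1/(15.1×4π×0.713²) = 0.01037 K/W
R_total = 0.1365 K/W
Q = ΔT/R_total = 93/0.1365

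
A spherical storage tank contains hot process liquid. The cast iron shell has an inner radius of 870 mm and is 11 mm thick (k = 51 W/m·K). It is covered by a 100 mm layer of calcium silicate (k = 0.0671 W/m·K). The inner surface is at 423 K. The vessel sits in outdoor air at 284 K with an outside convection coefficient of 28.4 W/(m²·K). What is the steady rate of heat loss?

Q ≈ 992 W

Spherical conduction: R = (1/r_in − 1/r_out)/(4πk) per layer; series-sum.
R_cast iron shell = (1/0.87 − 1/0.881)/(4π×51) = 2.239×10^-5 K/W
R_calcium silicate = (1/0.881 − 1/0.981)/(4π×0.0671) = 0.1372 K/W
R_outer film = 1/(h·4πr_o²) = 1/(28.4×4π×0.981²) = 0.002912 K/W
R_total = 0.1402 K/W
Q = ΔT/R_total = 139/0.1402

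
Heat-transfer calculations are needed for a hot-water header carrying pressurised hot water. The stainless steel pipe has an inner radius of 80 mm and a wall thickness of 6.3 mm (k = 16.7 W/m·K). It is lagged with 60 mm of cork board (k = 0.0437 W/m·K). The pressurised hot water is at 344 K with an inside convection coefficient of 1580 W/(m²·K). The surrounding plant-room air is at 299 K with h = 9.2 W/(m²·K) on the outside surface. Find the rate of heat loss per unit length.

q′ ≈ 22 W/m

For a radial system each layer contributes R = ln(r_out/r_in)/(2πkL); films add R = 1/(hA).
R_inner film = 1/(h_i·2πr₁L) = 1/(1580×2π×0.08×1) = 0.001259 K/W
R_stainless steel pipe wall = ln(86.3/80)/(2π×16.7×1) = 7.224×10^-4 K/W
R_cork board = ln(146.3/86.3)/(2π×0.0437×1) = 1.922 K/W
R_outer film = 1/(h_o·2πr_oL) = 1/(9.2×2π×0.1463×1) = 0.1182 K/W
R_total = 2.043 K/W
Q = ΔT/R_total = 45/2.043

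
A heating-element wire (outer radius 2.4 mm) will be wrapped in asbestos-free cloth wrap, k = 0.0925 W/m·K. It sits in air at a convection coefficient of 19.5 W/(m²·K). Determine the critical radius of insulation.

r_cr ≈ 4.74 mm

For a cylinder r_cr = k/h = 0.0925/19.5
r_cr = 4.74 mm; since the bare radius (2.4 mm) is below r_cr, adding a thin layer of insulation will *increase* heat loss.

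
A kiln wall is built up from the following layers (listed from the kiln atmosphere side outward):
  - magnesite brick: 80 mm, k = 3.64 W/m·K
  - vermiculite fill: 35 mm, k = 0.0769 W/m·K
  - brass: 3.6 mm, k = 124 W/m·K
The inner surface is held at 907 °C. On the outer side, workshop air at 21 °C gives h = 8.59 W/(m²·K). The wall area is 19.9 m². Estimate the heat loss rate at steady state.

Thermal resistances in series:
R_magnesite brick = L/(kA) = 0.08/(3.64×19.9) = 0.001104 K/W
R_vermiculite fill = L/(kA) = 0.035/(0.0769×19.9) = 0.02287 K/W
R_brass = L/(kA) = 0.0036/(124×19.9) = 1.459×10^-6 K/W
R_outer film = 1/(h_o·A) = 1/(8.59×19.9) = 0.00585 K/W
R_total = 0.02983 K/W
Q = ΔT / R_total = 886 / 0.02983

Q ≈ 29700 W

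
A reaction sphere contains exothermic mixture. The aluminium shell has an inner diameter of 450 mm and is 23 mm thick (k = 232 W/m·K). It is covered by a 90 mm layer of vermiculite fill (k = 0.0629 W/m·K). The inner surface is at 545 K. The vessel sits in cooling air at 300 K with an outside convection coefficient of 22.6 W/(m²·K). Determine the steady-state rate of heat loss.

Q ≈ 176 W

Spherical conduction: R = (1/r_in − 1/r_out)/(4πk) per layer; series-sum.
R_aluminium shell = (1/0.225 − 1/0.248)/(4π×232) = 1.414×10^-4 K/W
R_vermiculite fill = (1/0.248 − 1/0.338)/(4π×0.0629) = 1.358 K/W
R_outer film = 1/(h·4πr_o²) = 1/(22.6×4π×0.338²) = 0.03082 K/W
R_total = 1.389 K/W
Q = ΔT/R_total = 245/1.389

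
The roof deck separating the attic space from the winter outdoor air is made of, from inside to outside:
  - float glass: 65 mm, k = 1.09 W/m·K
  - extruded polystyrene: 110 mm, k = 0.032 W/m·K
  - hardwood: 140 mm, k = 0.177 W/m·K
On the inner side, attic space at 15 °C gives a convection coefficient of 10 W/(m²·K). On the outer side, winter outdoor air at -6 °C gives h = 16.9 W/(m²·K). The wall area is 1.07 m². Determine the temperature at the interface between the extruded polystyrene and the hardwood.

Thermal resistances in series:
R_inner film = 1/(h_i·A) = 1/(10×1.07) = 0.09346 K/W
R_float glass = L/(kA) = 0.065/(1.09×1.07) = 0.05573 K/W
R_extruded polystyrene = L/(kA) = 0.11/(0.032×1.07) = 3.213 K/W
R_hardwood = L/(kA) = 0.14/(0.177×1.07) = 0.7392 K/W
R_outer film = 1/(h_o·A) = 1/(16.9×1.07) = 0.0553 K/W
R_total = 4.156 K/W;  Q = ΔT/R_total = 21/4.156 = 5.053 W
T_interface = T_inner − Q·ΣR(inner→interface) = 15 − 5.05×3.362

T ≈ -1.99 °C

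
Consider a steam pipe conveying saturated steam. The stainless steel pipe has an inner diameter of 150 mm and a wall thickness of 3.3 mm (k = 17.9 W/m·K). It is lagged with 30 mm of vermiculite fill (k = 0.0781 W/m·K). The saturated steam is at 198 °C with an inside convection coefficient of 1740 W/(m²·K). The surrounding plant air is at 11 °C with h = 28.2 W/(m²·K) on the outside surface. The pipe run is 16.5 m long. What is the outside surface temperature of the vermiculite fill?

T ≈ 24.6 °C

Radial resistances (cylindrical: R_cond = ln(r_o/r_i)/(2πkL), R_conv = 1/(h·2πrL)):
R_inner film = 1/(h_i·2πr₁L) = 1/(1740×2π×0.075×16.5) = 7.391×10^-5 K/W
R_stainless steel pipe wall = ln(78.3/75)/(2π×17.9×16.5) = 2.32×10^-5 K/W
R_vermiculite fill = ln(108.3/78.3)/(2π×0.0781×16.5) = 0.04006 K/W
R_outer film = 1/(h_o·2πr_oL) = 1/(28.2×2π×0.1083×16.5) = 0.003158 K/W
R_total = 0.04332 K/W
Q = ΔT/R_total = 187/0.04332
Q = 4320 W
T_interface = T_inner − Q·ΣR(inner→interface) = 198 − 4320×0.04016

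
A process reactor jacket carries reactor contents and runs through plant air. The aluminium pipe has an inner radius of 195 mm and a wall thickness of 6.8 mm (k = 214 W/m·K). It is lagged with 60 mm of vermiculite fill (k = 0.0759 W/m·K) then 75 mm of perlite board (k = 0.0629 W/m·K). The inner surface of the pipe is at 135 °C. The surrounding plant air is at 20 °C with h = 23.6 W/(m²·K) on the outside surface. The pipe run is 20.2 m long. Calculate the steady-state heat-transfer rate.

Q ≈ 1930 W

Treating each annulus and film as a series resistance:
R_aluminium pipe wall = ln(201.8/195)/(2π×214×20.2) = 1.262×10^-6 K/W
R_vermiculite fill = ln(261.8/201.8)/(2π×0.0759×20.2) = 0.02702 K/W
R_perlite board = ln(336.8/261.8)/(2π×0.0629×20.2) = 0.03155 K/W
R_outer film = 1/(h_o·2πr_oL) = 1/(23.6×2π×0.3368×20.2) = 9.913×10^-4 K/W
R_total = 0.05957 K/W
Q = ΔT/R_total = 115/0.05957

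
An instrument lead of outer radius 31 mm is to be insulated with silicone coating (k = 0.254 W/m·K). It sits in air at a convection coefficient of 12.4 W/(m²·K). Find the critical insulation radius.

r_cr ≈ 20.5 mm

For a cylinder r_cr = k/h = 0.254/12.4
r_cr = 20.5 mm; since the bare radius (31 mm) is above r_cr, any added insulation will reduce heat loss.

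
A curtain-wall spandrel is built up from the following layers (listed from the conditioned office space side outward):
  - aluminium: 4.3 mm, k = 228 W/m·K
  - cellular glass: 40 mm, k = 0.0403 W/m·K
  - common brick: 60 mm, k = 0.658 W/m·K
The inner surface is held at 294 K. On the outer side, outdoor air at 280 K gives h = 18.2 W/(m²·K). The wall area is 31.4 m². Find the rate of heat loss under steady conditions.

Q ≈ 386 W

Using the resistance-network approach (series):
R_aluminium = L/(kA) = 0.0043/(228×31.4) = 6.006×10^-7 K/W
R_cellular glass = L/(kA) = 0.04/(0.0403×31.4) = 0.03161 K/W
R_common brick = L/(kA) = 0.06/(0.658×31.4) = 0.002904 K/W
R_outer film = 1/(h_o·A) = 1/(18.2×31.4) = 0.00175 K/W
R_total = 0.03626 K/W
Q = ΔT / R_total = 14 / 0.03626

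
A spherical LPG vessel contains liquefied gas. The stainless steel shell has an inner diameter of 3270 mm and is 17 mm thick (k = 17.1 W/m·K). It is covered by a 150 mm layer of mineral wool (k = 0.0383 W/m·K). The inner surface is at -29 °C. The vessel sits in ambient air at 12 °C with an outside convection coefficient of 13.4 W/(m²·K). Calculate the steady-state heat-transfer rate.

Q ≈ 385 W

Spherical conduction: R = (1/r_in − 1/r_out)/(4πk) per layer; series-sum.
R_stainless steel shell = (1/1.635 − 1/1.652)/(4π×17.1) = 2.929×10^-5 K/W
R_mineral wool = (1/1.652 − 1/1.802)/(4π×0.0383) = 0.1047 K/W
R_outer film = 1/(h·4πr_o²) = 1/(13.4×4π×1.802²) = 0.001829 K/W
R_total = 0.1066 K/W
Q = ΔT/R_total = 41/0.1066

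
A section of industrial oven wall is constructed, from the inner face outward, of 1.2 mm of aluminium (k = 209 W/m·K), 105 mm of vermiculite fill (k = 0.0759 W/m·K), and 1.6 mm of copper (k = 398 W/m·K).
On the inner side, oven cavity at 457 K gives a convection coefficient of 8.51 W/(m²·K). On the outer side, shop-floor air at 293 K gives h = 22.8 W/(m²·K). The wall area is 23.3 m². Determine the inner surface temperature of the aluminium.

Model the wall as resistances in series:
R_inner film = 1/(h_i·A) = 1/(8.51×23.3) = 0.005043 K/W
R_aluminium = L/(kA) = 0.0012/(209×23.3) = 2.464×10^-7 K/W
R_vermiculite fill = L/(kA) = 0.105/(0.0759×23.3) = 0.05937 K/W
R_copper = L/(kA) = 0.0016/(398×23.3) = 1.725×10^-7 K/W
R_outer film = 1/(h_o·A) = 1/(22.8×23.3) = 0.001882 K/W
R_total = 0.0663 K/W;  Q = ΔT/R_total = 164/0.0663 = 2474 W
T_interface = T_inner − Q·ΣR(inner→interface) = 457 − 2470×0.005043

T ≈ 445 K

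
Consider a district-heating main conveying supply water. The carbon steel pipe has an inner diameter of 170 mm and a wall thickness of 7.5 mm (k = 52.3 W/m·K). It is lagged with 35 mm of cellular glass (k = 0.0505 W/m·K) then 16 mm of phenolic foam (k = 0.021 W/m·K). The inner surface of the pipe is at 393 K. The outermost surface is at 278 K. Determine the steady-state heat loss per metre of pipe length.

q′ ≈ 60.3 W/m

Treating each annulus and film as a series resistance:
R_carbon steel pipe wall = ln(92.5/85)/(2π×52.3×1) = 2.573×10^-4 K/W
R_cellular glass = ln(127.5/92.5)/(2π×0.0505×1) = 1.011 K/W
R_phenolic foam = ln(143.5/127.5)/(2π×0.021×1) = 0.896 K/W
R_total = 1.908 K/W
Q = ΔT/R_total = 115/1.908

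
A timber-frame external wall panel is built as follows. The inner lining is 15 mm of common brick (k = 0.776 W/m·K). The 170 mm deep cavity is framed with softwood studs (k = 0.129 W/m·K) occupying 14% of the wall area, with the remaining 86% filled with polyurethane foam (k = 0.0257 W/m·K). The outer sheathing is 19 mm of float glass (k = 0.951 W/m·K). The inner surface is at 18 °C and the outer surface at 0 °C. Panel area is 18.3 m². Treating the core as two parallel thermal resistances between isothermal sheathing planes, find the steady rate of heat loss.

Q ≈ 77.1 W

Sheathing layers in series; stud and cavity paths in parallel between them.
R_inner = 0.015/(0.776×18.3) = 0.001056 K/W
R_stud  = 0.17/(0.129×0.14×18.3) = 0.5144 K/W
R_cav   = 0.17/(0.0257×0.86×18.3) = 0.4203 K/W
1/R_core = 1/R_stud + 1/R_cav → R_core = 0.2313 K/W
R_outer = 0.019/(0.951×18.3) = 0.001092 K/W
R_total = 0.2335 K/W
Q = ΔT/R_total = 18/0.2335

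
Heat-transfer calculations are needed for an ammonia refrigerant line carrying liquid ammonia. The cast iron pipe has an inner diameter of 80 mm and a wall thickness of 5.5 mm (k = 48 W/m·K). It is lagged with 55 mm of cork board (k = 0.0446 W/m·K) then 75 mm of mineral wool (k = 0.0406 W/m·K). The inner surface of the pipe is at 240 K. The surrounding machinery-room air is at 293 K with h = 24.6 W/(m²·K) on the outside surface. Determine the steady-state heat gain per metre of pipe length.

Per-layer cylindrical resistances, series-summed:
R_cast iron pipe wall = ln(45.5/40)/(2π×48×1) = 4.272×10^-4 K/W
R_cork board = ln(100.5/45.5)/(2π×0.0446×1) = 2.828 K/W
R_mineral wool = ln(175.5/100.5)/(2π×0.0406×1) = 2.185 K/W
R_outer film = 1/(h_o·2πr_oL) = 1/(24.6×2π×0.1755×1) = 0.03686 K/W
R_total = 5.05 K/W
Q = ΔT/R_total = 53/5.05

q′ ≈ 10.5 W/m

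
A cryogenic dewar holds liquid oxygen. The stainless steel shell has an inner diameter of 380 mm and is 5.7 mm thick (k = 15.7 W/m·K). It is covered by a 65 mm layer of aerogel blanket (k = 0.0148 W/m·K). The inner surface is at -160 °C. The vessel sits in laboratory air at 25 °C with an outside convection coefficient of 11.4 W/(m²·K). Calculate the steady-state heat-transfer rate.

Q ≈ 26.6 W

Spherical conduction: R = (1/r_in − 1/r_out)/(4πk) per layer; series-sum.
R_stainless steel shell = (1/0.19 − 1/0.1957)/(4π×15.7) = 7.77×10^-4 K/W
R_aerogel blanket = (1/0.1957 − 1/0.2607)/(4π×0.0148) = 6.85 K/W
R_outer film = 1/(h·4πr_o²) = 1/(11.4×4π×0.2607²) = 0.1027 K/W
R_total = 6.954 K/W
Q = ΔT/R_total = 185/6.954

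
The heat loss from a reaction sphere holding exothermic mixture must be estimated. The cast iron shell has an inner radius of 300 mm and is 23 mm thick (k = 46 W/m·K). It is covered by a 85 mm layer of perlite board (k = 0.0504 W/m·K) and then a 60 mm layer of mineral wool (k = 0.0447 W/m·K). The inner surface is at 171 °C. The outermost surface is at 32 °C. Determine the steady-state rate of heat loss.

For a spherical shell R = (1/r₁ − 1/r₂)/(4πk); film R = 1/(h·4πr²). In series:
R_cast iron shell = (1/0.3 − 1/0.323)/(4π×46) = 4.106×10^-4 K/W
R_perlite board = (1/0.323 − 1/0.408)/(4π×0.0504) = 1.018 K/W
R_mineral wool = (1/0.408 − 1/0.468)/(4π×0.0447) = 0.5594 K/W
R_total = 1.578 K/W
Q = ΔT/R_total = 139/1.578

Q ≈ 88.1 W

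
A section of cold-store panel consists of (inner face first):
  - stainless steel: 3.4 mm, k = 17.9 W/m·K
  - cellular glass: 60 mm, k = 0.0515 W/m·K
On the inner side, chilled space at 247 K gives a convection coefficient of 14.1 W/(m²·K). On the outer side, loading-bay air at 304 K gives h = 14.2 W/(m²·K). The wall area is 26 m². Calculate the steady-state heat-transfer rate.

Using the resistance-network approach (series):
R_inner film = 1/(h_i·A) = 1/(14.1×26) = 0.002728 K/W
R_stainless steel = L/(kA) = 0.0034/(17.9×26) = 7.306×10^-6 K/W
R_cellular glass = L/(kA) = 0.06/(0.0515×26) = 0.04481 K/W
R_outer film = 1/(h_o·A) = 1/(14.2×26) = 0.002709 K/W
R_total = 0.05025 K/W
Q = ΔT / R_total = 57 / 0.05025

Q ≈ 1130 W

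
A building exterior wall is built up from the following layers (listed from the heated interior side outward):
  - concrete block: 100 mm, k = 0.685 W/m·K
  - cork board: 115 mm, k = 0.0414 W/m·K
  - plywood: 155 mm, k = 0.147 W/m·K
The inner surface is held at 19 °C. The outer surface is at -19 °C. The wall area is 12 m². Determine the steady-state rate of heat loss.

Q ≈ 115 W

Thermal resistances in series:
R_concrete block = L/(kA) = 0.1/(0.685×12) = 0.01217 K/W
R_cork board = L/(kA) = 0.115/(0.0414×12) = 0.2315 K/W
R_plywood = L/(kA) = 0.155/(0.147×12) = 0.08787 K/W
R_total = 0.3315 K/W
Q = ΔT / R_total = 38 / 0.3315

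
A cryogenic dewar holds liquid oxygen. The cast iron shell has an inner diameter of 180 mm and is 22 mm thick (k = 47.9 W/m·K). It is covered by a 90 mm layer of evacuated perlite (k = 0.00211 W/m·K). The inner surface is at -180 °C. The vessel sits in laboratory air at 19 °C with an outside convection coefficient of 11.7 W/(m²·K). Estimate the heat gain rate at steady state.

For a spherical shell R = (1/r₁ − 1/r₂)/(4πk); film R = 1/(h·4πr²). In series:
R_cast iron shell = (1/0.09 − 1/0.112)/(4π×47.9) = 0.003626 K/W
R_evacuated perlite = (1/0.112 − 1/0.202)/(4π×0.00211) = 150 K/W
R_outer film = 1/(h·4πr_o²) = 1/(11.7×4π×0.202²) = 0.1667 K/W
R_total = 150.2 K/W
Q = ΔT/R_total = 199/150.2

Q ≈ 1.32 W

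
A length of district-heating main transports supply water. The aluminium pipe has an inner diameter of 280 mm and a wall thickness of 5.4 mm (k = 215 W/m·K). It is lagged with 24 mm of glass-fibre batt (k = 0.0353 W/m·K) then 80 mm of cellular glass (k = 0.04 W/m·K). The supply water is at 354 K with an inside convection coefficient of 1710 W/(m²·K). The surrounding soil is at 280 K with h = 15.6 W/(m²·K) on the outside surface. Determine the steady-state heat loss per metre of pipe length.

q′ ≈ 32.6 W/m

Treating each annulus and film as a series resistance:
R_inner film = 1/(h_i·2πr₁L) = 1/(1710×2π×0.14×1) = 6.648×10^-4 K/W
R_aluminium pipe wall = ln(145.4/140)/(2π×215×1) = 2.802×10^-5 K/W
R_glass-fibre batt = ln(169.4/145.4)/(2π×0.0353×1) = 0.6888 K/W
R_cellular glass = ln(249.4/169.4)/(2π×0.04×1) = 1.539 K/W
R_outer film = 1/(h_o·2πr_oL) = 1/(15.6×2π×0.2494×1) = 0.04091 K/W
R_total = 2.269 K/W
Q = ΔT/R_total = 74/2.269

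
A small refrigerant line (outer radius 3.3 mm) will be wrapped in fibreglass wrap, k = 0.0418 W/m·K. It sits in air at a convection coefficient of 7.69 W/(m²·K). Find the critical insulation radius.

For a cylinder r_cr = k/h = 0.0418/7.69
r_cr = 5.44 mm; since the bare radius (3.3 mm) is below r_cr, adding a thin layer of insulation will *increase* heat loss.

r_cr ≈ 5.44 mm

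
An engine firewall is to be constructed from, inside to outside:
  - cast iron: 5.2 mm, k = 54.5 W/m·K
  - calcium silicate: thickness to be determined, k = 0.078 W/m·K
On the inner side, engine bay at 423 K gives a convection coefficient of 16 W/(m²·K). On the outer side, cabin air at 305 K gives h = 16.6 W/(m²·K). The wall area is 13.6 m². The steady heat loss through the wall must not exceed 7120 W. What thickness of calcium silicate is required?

L ≈ 8 mm

Model the wall as resistances in series:
R_inner film = 1/(h_i·A) = 1/(16×13.6) = 0.004596 K/W
R_cast iron = L/(kA) = 0.0052/(54.5×13.6) = 7.016×10^-6 K/W
R_outer film = 1/(h_o·A) = 1/(16.6×13.6) = 0.004429 K/W
Sum of the known resistances R_other = 0.009032 K/W
Required total resistance R_tot = ΔT/Q_allow = 118/7120 = 0.01657 K/W
R_calcium silicate = R_tot − R_other = 0.007541 K/W
L = R·k·A = 0.007541×0.078×13.6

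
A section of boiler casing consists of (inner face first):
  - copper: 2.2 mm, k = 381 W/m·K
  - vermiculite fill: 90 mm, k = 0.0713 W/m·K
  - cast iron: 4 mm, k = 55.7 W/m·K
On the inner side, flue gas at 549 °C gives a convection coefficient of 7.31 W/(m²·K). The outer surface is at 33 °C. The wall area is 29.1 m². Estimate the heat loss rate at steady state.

Using the resistance-network approach (series):
R_inner film = 1/(h_i·A) = 1/(7.31×29.1) = 0.004701 K/W
R_copper = L/(kA) = 0.0022/(381×29.1) = 1.984×10^-7 K/W
R_vermiculite fill = L/(kA) = 0.09/(0.0713×29.1) = 0.04338 K/W
R_cast iron = L/(kA) = 0.004/(55.7×29.1) = 2.468×10^-6 K/W
R_total = 0.04808 K/W
Q = ΔT / R_total = 516 / 0.04808

Q ≈ 10700 W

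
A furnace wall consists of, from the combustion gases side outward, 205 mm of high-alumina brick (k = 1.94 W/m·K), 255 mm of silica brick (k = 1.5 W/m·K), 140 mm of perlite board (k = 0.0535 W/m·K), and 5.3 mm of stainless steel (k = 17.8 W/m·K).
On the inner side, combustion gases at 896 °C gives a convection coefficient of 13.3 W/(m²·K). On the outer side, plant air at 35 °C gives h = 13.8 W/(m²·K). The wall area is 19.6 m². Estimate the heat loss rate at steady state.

Q ≈ 5550 W

Thermal resistances in series:
R_inner film = 1/(h_i·A) = 1/(13.3×19.6) = 0.003836 K/W
R_high-alumina brick = L/(kA) = 0.205/(1.94×19.6) = 0.005391 K/W
R_silica brick = L/(kA) = 0.255/(1.5×19.6) = 0.008673 K/W
R_perlite board = L/(kA) = 0.14/(0.0535×19.6) = 0.1335 K/W
R_stainless steel = L/(kA) = 0.0053/(17.8×19.6) = 1.519×10^-5 K/W
R_outer film = 1/(h_o·A) = 1/(13.8×19.6) = 0.003697 K/W
R_total = 0.1551 K/W
Q = ΔT / R_total = 861 / 0.1551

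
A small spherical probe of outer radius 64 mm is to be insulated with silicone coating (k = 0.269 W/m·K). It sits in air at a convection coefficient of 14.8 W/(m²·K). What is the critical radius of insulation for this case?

r_cr ≈ 36.4 mm

For a sphere r_cr = 2k/h = 2×0.269/14.8
r_cr = 36.4 mm; since the bare radius (64 mm) is above r_cr, any added insulation will reduce heat loss.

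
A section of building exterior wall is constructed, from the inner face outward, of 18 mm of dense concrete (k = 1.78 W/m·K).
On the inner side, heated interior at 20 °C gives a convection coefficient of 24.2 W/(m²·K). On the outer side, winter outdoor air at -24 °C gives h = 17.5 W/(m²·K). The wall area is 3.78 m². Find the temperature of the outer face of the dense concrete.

T ≈ -0.843 °C

Using the resistance-network approach (series):
R_inner film = 1/(h_i·A) = 1/(24.2×3.78) = 0.01093 K/W
R_dense concrete = L/(kA) = 0.018/(1.78×3.78) = 0.002675 K/W
R_outer film = 1/(h_o·A) = 1/(17.5×3.78) = 0.01512 K/W
R_total = 0.02872 K/W;  Q = ΔT/R_total = 44/0.02872 = 1532 W
T_interface = T_inner − Q·ΣR(inner→interface) = 20 − 1530×0.01361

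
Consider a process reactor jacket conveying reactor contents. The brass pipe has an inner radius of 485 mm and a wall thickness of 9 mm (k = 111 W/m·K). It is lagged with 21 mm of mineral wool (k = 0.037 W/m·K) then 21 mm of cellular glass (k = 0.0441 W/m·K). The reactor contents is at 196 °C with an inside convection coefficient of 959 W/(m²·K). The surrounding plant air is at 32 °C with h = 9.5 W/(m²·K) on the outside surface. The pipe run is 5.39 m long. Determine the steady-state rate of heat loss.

Q ≈ 2490 W

Radial resistances (cylindrical: R_cond = ln(r_o/r_i)/(2πkL), R_conv = 1/(h·2πrL)):
R_inner film = 1/(h_i·2πr₁L) = 1/(959×2π×0.485×5.39) = 6.348×10^-5 K/W
R_brass pipe wall = ln(494/485)/(2π×111×5.39) = 4.891×10^-6 K/W
R_mineral wool = ln(515/494)/(2π×0.037×5.39) = 0.03322 K/W
R_cellular glass = ln(536/515)/(2π×0.0441×5.39) = 0.02676 K/W
R_outer film = 1/(h_o·2πr_oL) = 1/(9.5×2π×0.536×5.39) = 0.005799 K/W
R_total = 0.06585 K/W
Q = ΔT/R_total = 164/0.06585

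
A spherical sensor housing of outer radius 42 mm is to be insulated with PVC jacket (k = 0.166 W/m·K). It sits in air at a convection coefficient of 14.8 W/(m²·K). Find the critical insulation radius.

r_cr ≈ 22.4 mm

For a sphere r_cr = 2k/h = 2×0.166/14.8
r_cr = 22.4 mm; since the bare radius (42 mm) is above r_cr, any added insulation will reduce heat loss.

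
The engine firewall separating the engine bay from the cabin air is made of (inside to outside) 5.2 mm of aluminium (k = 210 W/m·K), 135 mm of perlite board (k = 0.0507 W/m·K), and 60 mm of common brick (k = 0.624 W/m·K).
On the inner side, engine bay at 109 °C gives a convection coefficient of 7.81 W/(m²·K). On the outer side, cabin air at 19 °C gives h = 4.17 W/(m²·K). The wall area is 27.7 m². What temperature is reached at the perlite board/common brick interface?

Thermal resistances in series:
R_inner film = 1/(h_i·A) = 1/(7.81×27.7) = 0.004622 K/W
R_aluminium = L/(kA) = 0.0052/(210×27.7) = 8.939×10^-7 K/W
R_perlite board = L/(kA) = 0.135/(0.0507×27.7) = 0.09613 K/W
R_common brick = L/(kA) = 0.06/(0.624×27.7) = 0.003471 K/W
R_outer film = 1/(h_o·A) = 1/(4.17×27.7) = 0.008657 K/W
R_total = 0.1129 K/W;  Q = ΔT/R_total = 90/0.1129 = 797.3 W
T_interface = T_inner − Q·ΣR(inner→interface) = 109 − 797×0.1008

T ≈ 28.7 °C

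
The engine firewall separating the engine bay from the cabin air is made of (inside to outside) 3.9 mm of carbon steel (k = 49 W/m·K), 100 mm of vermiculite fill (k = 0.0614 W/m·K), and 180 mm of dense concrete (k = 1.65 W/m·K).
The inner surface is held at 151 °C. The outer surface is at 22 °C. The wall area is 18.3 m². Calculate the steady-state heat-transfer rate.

Q ≈ 1360 W

Thermal resistances in series:
R_carbon steel = L/(kA) = 0.0039/(49×18.3) = 4.349×10^-6 K/W
R_vermiculite fill = L/(kA) = 0.1/(0.0614×18.3) = 0.089 K/W
R_dense concrete = L/(kA) = 0.18/(1.65×18.3) = 0.005961 K/W
R_total = 0.09496 K/W
Q = ΔT / R_total = 129 / 0.09496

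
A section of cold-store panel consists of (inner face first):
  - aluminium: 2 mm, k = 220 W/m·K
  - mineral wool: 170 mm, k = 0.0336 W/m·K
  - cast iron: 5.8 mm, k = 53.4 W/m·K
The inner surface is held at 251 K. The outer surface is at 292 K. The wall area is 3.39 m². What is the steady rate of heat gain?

Model the wall as resistances in series:
R_aluminium = L/(kA) = 0.002/(220×3.39) = 2.682×10^-6 K/W
R_mineral wool = L/(kA) = 0.17/(0.0336×3.39) = 1.492 K/W
R_cast iron = L/(kA) = 0.0058/(53.4×3.39) = 3.204×10^-5 K/W
R_total = 1.493 K/W
Q = ΔT / R_total = 41 / 1.493

Q ≈ 27.5 W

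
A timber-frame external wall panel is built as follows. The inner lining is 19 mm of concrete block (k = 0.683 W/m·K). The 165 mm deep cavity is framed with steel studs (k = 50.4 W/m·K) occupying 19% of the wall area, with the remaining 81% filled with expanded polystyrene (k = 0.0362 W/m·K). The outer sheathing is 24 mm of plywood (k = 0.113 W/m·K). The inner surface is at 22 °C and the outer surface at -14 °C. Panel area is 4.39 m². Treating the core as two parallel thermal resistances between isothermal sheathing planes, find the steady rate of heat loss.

Sheathing layers in series; stud and cavity paths in parallel between them.
R_inner = 0.019/(0.683×4.39) = 0.006337 K/W
R_stud  = 0.165/(50.4×0.19×4.39) = 0.003925 K/W
R_cav   = 0.165/(0.0362×0.81×4.39) = 1.282 K/W
1/R_core = 1/R_stud + 1/R_cav → R_core = 0.003913 K/W
R_outer = 0.024/(0.113×4.39) = 0.04838 K/W
R_total = 0.05863 K/W
Q = ΔT/R_total = 36/0.05863

Q ≈ 614 W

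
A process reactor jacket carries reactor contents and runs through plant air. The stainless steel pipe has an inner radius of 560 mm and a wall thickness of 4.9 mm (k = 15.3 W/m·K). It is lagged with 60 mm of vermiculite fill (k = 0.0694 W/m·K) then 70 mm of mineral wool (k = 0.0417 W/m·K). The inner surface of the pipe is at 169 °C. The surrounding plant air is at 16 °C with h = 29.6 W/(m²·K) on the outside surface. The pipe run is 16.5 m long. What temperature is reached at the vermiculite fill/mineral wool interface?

Treating each annulus and film as a series resistance:
R_stainless steel pipe wall = ln(564.9/560)/(2π×15.3×16.5) = 5.492×10^-6 K/W
R_vermiculite fill = ln(624.9/564.9)/(2π×0.0694×16.5) = 0.01403 K/W
R_mineral wool = ln(694.9/624.9)/(2π×0.0417×16.5) = 0.02456 K/W
R_outer film = 1/(h_o·2πr_oL) = 1/(29.6×2π×0.6949×16.5) = 4.689×10^-4 K/W
R_total = 0.03906 K/W
Q = ΔT/R_total = 153/0.03906
Q = 3920 W
T_interface = T_inner − Q·ΣR(inner→interface) = 169 − 3920×0.01404

T ≈ 114 °C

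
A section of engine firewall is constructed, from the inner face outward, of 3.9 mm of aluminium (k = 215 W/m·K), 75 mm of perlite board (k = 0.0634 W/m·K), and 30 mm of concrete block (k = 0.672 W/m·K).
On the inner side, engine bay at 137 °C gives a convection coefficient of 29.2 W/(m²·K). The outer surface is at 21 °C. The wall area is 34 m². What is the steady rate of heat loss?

Q ≈ 3130 W

Thermal resistances in series:
R_inner film = 1/(h_i·A) = 1/(29.2×34) = 0.001007 K/W
R_aluminium = L/(kA) = 0.0039/(215×34) = 5.335×10^-7 K/W
R_perlite board = L/(kA) = 0.075/(0.0634×34) = 0.03479 K/W
R_concrete block = L/(kA) = 0.03/(0.672×34) = 0.001313 K/W
R_total = 0.03711 K/W
Q = ΔT / R_total = 116 / 0.03711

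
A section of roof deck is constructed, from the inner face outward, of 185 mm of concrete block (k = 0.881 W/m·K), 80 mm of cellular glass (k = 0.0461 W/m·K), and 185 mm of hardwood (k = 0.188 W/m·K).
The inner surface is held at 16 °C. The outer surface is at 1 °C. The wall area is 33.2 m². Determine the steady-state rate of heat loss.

Using the resistance-network approach (series):
R_concrete block = L/(kA) = 0.185/(0.881×33.2) = 0.006325 K/W
R_cellular glass = L/(kA) = 0.08/(0.0461×33.2) = 0.05227 K/W
R_hardwood = L/(kA) = 0.185/(0.188×33.2) = 0.02964 K/W
R_total = 0.08823 K/W
Q = ΔT / R_total = 15 / 0.08823

Q ≈ 170 W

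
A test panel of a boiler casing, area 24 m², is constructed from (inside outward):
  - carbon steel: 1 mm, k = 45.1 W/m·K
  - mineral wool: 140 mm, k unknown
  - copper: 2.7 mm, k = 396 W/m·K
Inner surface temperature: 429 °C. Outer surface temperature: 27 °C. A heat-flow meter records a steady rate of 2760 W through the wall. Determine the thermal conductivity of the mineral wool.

Treating each layer as a thermal resistance in series:
R_carbon steel = L/(kA) = 0.001/(45.1×24) = 9.239×10^-7 K/W
R_copper = L/(kA) = 0.0027/(396×24) = 2.841×10^-7 K/W
Sum of known resistances R_other = 1.208×10^-6 K/W
Total R = ΔT/Q = 402/2760 = 0.1457 K/W
R_mineral wool = R_total − R_other = 0.1457 K/W
k = L/(R·A) = 0.14/(0.1457×24)

k ≈ 0.0401 W/(m·K)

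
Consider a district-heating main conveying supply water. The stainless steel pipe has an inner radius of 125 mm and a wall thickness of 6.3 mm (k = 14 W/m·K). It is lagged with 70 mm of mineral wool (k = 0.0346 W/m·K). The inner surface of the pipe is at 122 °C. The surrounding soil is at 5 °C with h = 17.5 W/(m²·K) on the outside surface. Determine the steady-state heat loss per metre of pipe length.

q′ ≈ 58.2 W/m

Radial resistances (cylindrical: R_cond = ln(r_o/r_i)/(2πkL), R_conv = 1/(h·2πrL)):
R_stainless steel pipe wall = ln(131.3/125)/(2π×14×1) = 5.59×10^-4 K/W
R_mineral wool = ln(201.3/131.3)/(2π×0.0346×1) = 1.966 K/W
R_outer film = 1/(h_o·2πr_oL) = 1/(17.5×2π×0.2013×1) = 0.04518 K/W
R_total = 2.011 K/W
Q = ΔT/R_total = 117/2.011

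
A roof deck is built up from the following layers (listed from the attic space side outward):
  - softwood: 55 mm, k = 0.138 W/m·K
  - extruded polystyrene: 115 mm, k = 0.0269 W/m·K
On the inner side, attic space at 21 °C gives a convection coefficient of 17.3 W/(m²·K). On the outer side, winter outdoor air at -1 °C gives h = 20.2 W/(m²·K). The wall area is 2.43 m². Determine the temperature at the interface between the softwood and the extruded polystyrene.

Using the resistance-network approach (series):
R_inner film = 1/(h_i·A) = 1/(17.3×2.43) = 0.02379 K/W
R_softwood = L/(kA) = 0.055/(0.138×2.43) = 0.164 K/W
R_extruded polystyrene = L/(kA) = 0.115/(0.0269×2.43) = 1.759 K/W
R_outer film = 1/(h_o·A) = 1/(20.2×2.43) = 0.02037 K/W
R_total = 1.967 K/W;  Q = ΔT/R_total = 22/1.967 = 11.18 W
T_interface = T_inner − Q·ΣR(inner→interface) = 21 − 11.2×0.1878

T ≈ 18.9 °C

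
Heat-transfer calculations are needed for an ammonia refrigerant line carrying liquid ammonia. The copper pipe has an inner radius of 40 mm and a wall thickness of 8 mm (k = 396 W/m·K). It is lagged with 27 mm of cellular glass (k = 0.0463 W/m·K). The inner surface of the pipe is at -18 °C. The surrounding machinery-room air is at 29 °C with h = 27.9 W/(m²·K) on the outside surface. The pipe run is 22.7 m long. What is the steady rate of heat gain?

Q ≈ 663 W

For a radial system each layer contributes R = ln(r_out/r_in)/(2πkL); films add R = 1/(hA).
R_copper pipe wall = ln(48/40)/(2π×396×22.7) = 3.228×10^-6 K/W
R_cellular glass = ln(75/48)/(2π×0.0463×22.7) = 0.06758 K/W
R_outer film = 1/(h_o·2πr_oL) = 1/(27.9×2π×0.075×22.7) = 0.003351 K/W
R_total = 0.07094 K/W
Q = ΔT/R_total = 47/0.07094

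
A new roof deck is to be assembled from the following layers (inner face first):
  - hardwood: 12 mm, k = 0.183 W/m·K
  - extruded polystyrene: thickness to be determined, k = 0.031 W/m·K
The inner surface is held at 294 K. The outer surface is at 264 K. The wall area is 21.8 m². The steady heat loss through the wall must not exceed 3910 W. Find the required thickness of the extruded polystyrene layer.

Model the wall as resistances in series:
R_hardwood = L/(kA) = 0.012/(0.183×21.8) = 0.003008 K/W
Sum of the known resistances R_other = 0.003008 K/W
Required total resistance R_tot = ΔT/Q_allow = 30/3910 = 0.007673 K/W
R_extruded polystyrene = R_tot − R_other = 0.004665 K/W
L = R·k·A = 0.004665×0.031×21.8

L ≈ 3.15 mm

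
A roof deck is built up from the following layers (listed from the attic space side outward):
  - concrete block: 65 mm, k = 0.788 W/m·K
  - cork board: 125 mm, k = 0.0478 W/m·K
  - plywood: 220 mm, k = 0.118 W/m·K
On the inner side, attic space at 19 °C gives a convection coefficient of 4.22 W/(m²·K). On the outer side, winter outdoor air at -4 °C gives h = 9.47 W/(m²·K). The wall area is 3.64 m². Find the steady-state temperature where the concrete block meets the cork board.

Model the wall as resistances in series:
R_inner film = 1/(h_i·A) = 1/(4.22×3.64) = 0.0651 K/W
R_concrete block = L/(kA) = 0.065/(0.788×3.64) = 0.02266 K/W
R_cork board = L/(kA) = 0.125/(0.0478×3.64) = 0.7184 K/W
R_plywood = L/(kA) = 0.22/(0.118×3.64) = 0.5122 K/W
R_outer film = 1/(h_o·A) = 1/(9.47×3.64) = 0.02901 K/W
R_total = 1.347 K/W;  Q = ΔT/R_total = 23/1.347 = 17.07 W
T_interface = T_inner − Q·ΣR(inner→interface) = 19 − 17.1×0.08776

T ≈ 17.5 °C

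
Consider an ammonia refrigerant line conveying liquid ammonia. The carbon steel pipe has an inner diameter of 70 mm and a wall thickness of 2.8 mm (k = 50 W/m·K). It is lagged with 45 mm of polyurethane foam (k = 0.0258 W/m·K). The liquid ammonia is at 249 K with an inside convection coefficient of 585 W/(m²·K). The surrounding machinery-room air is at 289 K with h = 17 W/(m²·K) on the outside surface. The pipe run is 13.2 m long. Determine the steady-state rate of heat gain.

Q ≈ 106 W

For a radial system each layer contributes R = ln(r_out/r_in)/(2πkL); films add R = 1/(hA).
R_inner film = 1/(h_i·2πr₁L) = 1/(585×2π×0.035×13.2) = 5.889×10^-4 K/W
R_carbon steel pipe wall = ln(37.8/35)/(2π×50×13.2) = 1.856×10^-5 K/W
R_polyurethane foam = ln(82.8/37.8)/(2π×0.0258×13.2) = 0.3664 K/W
R_outer film = 1/(h_o·2πr_oL) = 1/(17×2π×0.0828×13.2) = 0.008566 K/W
R_total = 0.3756 K/W
Q = ΔT/R_total = 40/0.3756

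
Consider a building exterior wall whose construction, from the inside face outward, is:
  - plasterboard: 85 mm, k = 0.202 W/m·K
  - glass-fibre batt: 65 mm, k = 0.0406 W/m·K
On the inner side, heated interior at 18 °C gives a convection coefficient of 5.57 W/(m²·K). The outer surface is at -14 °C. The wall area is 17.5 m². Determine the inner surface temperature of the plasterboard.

Model the wall as resistances in series:
R_inner film = 1/(h_i·A) = 1/(5.57×17.5) = 0.01026 K/W
R_plasterboard = L/(kA) = 0.085/(0.202×17.5) = 0.02405 K/W
R_glass-fibre batt = L/(kA) = 0.065/(0.0406×17.5) = 0.09148 K/W
R_total = 0.1258 K/W;  Q = ΔT/R_total = 32/0.1258 = 254.4 W
T_interface = T_inner − Q·ΣR(inner→interface) = 18 − 254×0.01026

T ≈ 15.4 °C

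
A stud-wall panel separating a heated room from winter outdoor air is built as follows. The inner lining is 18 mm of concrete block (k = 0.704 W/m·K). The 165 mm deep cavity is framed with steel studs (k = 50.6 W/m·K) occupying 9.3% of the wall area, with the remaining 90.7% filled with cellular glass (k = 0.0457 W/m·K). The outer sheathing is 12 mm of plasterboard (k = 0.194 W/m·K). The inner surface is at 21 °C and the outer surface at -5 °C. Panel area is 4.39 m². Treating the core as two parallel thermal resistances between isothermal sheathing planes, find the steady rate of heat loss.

Sheathing layers in series; stud and cavity paths in parallel between them.
R_inner = 0.018/(0.704×4.39) = 0.005824 K/W
R_stud  = 0.165/(50.6×0.093×4.39) = 0.007987 K/W
R_cav   = 0.165/(0.0457×0.907×4.39) = 0.9068 K/W
1/R_core = 1/R_stud + 1/R_cav → R_core = 0.007917 K/W
R_outer = 0.012/(0.194×4.39) = 0.01409 K/W
R_total = 0.02783 K/W
Q = ΔT/R_total = 26/0.02783

Q ≈ 934 W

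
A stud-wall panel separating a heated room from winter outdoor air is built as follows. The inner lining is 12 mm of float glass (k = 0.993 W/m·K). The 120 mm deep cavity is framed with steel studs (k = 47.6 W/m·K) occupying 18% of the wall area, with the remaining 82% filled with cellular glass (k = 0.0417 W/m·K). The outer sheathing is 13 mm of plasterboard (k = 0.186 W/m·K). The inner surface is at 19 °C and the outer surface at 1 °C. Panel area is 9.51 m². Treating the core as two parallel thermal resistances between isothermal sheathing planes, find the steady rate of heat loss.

Sheathing layers in series; stud and cavity paths in parallel between them.
R_inner = 0.012/(0.993×9.51) = 0.001271 K/W
R_stud  = 0.12/(47.6×0.18×9.51) = 0.001473 K/W
R_cav   = 0.12/(0.0417×0.82×9.51) = 0.369 K/W
1/R_core = 1/R_stud + 1/R_cav → R_core = 0.001467 K/W
R_outer = 0.013/(0.186×9.51) = 0.007349 K/W
R_total = 0.01009 K/W
Q = ΔT/R_total = 18/0.01009

Q ≈ 1780 W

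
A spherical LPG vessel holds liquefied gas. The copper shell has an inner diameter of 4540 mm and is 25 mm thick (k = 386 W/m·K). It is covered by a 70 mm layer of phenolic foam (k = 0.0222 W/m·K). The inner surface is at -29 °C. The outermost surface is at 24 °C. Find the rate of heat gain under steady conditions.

Radial (spherical) resistances in series:
R_copper shell = (1/2.27 − 1/2.295)/(4π×386) = 9.893×10^-7 K/W
R_phenolic foam = (1/2.295 − 1/2.365)/(4π×0.0222) = 0.04623 K/W
R_total = 0.04623 K/W
Q = ΔT/R_total = 53/0.04623

Q ≈ 1150 W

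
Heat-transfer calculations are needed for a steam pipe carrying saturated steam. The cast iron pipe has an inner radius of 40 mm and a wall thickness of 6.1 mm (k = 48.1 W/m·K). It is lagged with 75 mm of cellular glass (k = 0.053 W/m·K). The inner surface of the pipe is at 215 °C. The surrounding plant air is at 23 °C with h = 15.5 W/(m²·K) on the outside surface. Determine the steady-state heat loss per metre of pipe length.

q′ ≈ 64.3 W/m

Treating each annulus and film as a series resistance:
R_cast iron pipe wall = ln(46.1/40)/(2π×48.1×1) = 4.696×10^-4 K/W
R_cellular glass = ln(121.1/46.1)/(2π×0.053×1) = 2.9 K/W
R_outer film = 1/(h_o·2πr_oL) = 1/(15.5×2π×0.1211×1) = 0.08479 K/W
R_total = 2.985 K/W
Q = ΔT/R_total = 192/2.985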